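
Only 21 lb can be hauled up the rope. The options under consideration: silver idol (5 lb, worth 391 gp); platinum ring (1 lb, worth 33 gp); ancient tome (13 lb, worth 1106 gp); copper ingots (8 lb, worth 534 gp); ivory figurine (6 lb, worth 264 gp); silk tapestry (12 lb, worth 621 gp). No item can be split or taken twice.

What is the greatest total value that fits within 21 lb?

The ratio heuristic lands on silver idol + platinum ring + ancient tome (1530) but leaves 2 lb idle.
Dropping silver idol and platinum ring frees 6 lb; slotting in copper ingots (8 lb) lifts the total to 1640 at 21 lb.
No other feasible combination exceeds 1640.

1640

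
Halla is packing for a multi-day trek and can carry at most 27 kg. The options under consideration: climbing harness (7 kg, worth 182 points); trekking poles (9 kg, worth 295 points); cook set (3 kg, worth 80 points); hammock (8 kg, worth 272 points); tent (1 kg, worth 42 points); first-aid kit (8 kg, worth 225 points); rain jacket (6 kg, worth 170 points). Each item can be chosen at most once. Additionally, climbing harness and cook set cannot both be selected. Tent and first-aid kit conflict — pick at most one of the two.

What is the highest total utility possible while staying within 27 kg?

By utility per kg: tent 42.00, hammock 34.00, trekking poles 32.78, rain jacket 28.33 lead.
Best packing: trekking poles + cook set + hammock + tent + rain jacket — 27 kg, 859 total.
Runner-up trekking poles + cook set + hammock + rain jacket tops out at 817.

859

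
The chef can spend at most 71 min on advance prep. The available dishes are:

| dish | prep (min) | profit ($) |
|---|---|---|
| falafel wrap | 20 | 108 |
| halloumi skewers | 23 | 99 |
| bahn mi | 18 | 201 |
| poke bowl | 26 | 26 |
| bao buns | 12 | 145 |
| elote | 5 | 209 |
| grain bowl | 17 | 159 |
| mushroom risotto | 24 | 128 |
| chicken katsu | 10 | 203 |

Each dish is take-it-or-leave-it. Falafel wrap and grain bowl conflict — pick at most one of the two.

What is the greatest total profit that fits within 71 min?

917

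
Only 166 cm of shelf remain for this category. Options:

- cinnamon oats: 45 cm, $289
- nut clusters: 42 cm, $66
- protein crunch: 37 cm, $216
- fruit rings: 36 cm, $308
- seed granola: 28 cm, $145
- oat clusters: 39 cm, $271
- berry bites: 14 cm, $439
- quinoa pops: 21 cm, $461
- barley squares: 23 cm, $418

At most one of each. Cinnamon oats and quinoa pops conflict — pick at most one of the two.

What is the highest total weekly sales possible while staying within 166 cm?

Ranking by ratio (weekly sales/cm): berry bites 31.36, quinoa pops 21.95, barley squares 18.17, fruit rings 8.56.
Best packing: fruit rings + seed granola + oat clusters + berry bites + quinoa pops + barley squares — 161 cm, 2042 total.
Next best is protein crunch + fruit rings + seed granola + berry bites + quinoa pops + barley squares at 1987 (159 cm) — short by 55.

2042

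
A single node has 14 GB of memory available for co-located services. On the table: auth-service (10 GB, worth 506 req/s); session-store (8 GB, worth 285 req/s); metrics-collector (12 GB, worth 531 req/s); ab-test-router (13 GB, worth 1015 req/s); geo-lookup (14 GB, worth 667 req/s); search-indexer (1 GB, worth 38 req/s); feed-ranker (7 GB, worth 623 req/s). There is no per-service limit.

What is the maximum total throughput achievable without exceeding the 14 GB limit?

1246

Taking 2×feed-ranker: 14 GB used, 1246 in throughput.
That's the maximum — no swap from here does better than 1246.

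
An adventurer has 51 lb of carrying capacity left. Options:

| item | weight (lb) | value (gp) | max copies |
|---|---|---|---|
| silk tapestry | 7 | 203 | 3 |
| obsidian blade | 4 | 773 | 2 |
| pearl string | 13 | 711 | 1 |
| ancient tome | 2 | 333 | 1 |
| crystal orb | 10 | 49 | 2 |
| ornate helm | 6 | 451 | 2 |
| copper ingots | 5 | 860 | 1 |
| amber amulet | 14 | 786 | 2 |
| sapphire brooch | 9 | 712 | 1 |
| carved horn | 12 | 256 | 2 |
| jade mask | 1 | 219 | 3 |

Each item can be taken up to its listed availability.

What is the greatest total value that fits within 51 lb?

5502

By value per lb: jade mask 219.00, obsidian blade 193.25, copper ingots 172.00 lead.
Taking the top-ratio items first gives silk tapestry + 2×obsidian blade + ancient tome + 2×ornate helm + copper ingots + sapphire brooch + 3×jade mask for 5213 (46 lb).
The 8 lb tied up in silk tapestry and jade mask is better spent on pearl string — total rises to 5502 (51 lb).
Every other selection either busts 51 lb or exceeds an availability limit or fails to beat 5502.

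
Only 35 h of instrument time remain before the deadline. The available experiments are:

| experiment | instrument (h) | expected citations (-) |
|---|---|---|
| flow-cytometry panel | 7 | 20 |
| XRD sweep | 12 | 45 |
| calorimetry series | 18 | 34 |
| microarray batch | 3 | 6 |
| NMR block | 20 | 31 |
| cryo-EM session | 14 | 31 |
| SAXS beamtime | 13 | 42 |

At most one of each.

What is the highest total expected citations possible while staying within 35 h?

113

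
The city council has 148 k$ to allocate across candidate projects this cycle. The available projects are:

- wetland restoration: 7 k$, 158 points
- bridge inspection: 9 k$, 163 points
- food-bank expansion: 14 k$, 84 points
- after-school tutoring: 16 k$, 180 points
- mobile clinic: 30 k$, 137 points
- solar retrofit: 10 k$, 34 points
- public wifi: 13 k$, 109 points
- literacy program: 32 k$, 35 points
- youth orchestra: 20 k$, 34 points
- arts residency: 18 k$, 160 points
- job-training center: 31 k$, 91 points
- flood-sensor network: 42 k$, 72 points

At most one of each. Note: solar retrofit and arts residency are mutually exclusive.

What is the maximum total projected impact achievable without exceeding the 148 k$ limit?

1082

Wetland restoration + bridge inspection + food-bank expansion + after-school tutoring + mobile clinic + public wifi + arts residency + job-training center uses 138 of the 148 k$ and totals 1082.
Every other selection either busts 148 k$ or breaks a pairing rule or fails to beat 1082.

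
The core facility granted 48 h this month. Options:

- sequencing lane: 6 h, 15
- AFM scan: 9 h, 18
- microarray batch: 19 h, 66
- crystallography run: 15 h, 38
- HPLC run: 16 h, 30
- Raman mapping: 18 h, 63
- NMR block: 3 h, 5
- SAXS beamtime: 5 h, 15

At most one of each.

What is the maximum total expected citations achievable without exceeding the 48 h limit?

159

Best packing: sequencing lane + microarray batch + Raman mapping + SAXS beamtime — 48 h, 159 total.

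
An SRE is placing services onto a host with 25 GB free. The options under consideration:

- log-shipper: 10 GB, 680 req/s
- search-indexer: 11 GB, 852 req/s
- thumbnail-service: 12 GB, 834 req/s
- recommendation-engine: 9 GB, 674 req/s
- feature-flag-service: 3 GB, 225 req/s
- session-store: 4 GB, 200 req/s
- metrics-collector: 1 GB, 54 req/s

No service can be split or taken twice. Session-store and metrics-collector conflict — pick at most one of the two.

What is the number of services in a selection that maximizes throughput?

4

The maximum throughput within 25 GB is 1811.
log-shipper + search-indexer + feature-flag-service + metrics-collector hits 1811 at 25 GB.
Every optimal selection uses 4 services.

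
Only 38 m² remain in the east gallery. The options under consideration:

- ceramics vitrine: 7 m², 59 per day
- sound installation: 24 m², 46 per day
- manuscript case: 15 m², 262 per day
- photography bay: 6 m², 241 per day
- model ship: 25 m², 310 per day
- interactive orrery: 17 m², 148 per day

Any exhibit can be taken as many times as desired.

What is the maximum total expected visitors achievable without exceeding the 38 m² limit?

Best packing: 6×photography bay — 36 m², 1446 total.
Every other selection either busts 38 m² or fails to beat 1446.

1446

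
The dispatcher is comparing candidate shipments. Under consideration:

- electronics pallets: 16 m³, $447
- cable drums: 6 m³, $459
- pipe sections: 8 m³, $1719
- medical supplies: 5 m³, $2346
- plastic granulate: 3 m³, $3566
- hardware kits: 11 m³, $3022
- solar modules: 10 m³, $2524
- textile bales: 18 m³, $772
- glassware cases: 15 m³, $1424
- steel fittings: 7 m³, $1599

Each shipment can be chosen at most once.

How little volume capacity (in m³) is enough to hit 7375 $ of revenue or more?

Look for the lowest-volume combination reaching 7375.
Taking medical supplies + plastic granulate + steel fittings gives 7511 (≥ 7375) for 15 m³.
Below 15 m³ the best achievable stays under 7375.

15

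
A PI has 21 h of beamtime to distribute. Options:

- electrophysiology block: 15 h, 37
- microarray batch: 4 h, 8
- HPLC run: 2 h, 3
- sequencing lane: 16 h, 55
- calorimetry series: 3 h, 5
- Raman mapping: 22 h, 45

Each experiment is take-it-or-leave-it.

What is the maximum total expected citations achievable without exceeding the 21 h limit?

63

Density check — sequencing lane 3.44, electrophysiology block 2.47, Raman mapping 2.05, microarray batch 2.00 are the best per h.
Taking microarray batch + sequencing lane: 20 h used, 63 in expected citations.
HPLC run + sequencing lane + calorimetry series matches that 63 at 21 h; no feasible combination exceeds it.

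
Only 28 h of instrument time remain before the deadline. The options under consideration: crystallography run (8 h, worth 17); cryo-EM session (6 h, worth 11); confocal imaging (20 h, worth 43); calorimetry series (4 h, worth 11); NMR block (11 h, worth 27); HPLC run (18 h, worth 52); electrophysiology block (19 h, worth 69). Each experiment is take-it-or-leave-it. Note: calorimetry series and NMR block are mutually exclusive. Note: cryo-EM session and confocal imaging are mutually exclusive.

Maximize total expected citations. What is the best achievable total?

Filling by ratio: calorimetry series + electrophysiology block for 80, with 5 h left unused.
The 4 h tied up in calorimetry series is better spent on crystallography run — total rises to 86 (27 h).
Every other selection either busts 28 h or breaks a pairing rule or fails to beat 86.

86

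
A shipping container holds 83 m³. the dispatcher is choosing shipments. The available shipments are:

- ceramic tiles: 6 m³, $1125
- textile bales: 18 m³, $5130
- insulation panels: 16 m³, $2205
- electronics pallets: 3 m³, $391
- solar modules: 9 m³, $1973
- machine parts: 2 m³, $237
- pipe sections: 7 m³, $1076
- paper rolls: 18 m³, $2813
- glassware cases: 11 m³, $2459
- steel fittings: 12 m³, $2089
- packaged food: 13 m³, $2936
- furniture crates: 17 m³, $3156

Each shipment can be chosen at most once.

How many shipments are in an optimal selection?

7

Best achievable revenue is 18134.
One optimal bundle: textile bales + electronics pallets + solar modules + glassware cases + steel fittings + packaged food + furniture crates (83 m³).
Every optimal selection uses 7 shipments.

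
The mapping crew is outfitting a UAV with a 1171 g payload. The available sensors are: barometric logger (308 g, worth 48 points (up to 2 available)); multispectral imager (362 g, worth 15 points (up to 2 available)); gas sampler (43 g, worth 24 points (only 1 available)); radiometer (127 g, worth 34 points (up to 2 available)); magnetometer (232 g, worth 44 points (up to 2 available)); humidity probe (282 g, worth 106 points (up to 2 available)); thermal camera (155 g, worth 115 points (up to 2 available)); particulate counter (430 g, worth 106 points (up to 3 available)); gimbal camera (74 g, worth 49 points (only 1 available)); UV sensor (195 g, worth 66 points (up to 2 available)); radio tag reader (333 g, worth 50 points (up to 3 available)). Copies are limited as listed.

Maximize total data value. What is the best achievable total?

557

Greedy by ratio would take gas sampler + radiometer + 2×humidity probe + 2×thermal camera + gimbal camera: 1118 g used, total 549.
Dropping gas sampler and radiometer frees 170 g; slotting in UV sensor (195 g) lifts the total to 557 at 1143 g.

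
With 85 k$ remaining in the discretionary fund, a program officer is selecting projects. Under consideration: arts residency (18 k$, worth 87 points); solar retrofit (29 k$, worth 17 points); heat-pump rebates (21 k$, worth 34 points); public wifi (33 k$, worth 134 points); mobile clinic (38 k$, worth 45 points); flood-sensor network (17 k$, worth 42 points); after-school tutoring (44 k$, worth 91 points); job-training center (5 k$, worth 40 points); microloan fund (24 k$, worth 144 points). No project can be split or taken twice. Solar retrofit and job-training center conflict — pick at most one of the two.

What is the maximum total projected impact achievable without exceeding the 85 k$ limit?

Arts residency + public wifi + job-training center + microloan fund uses 80 of the 85 k$ and totals 405.
Next best is arts residency + public wifi + microloan fund at 365 (75 k$) — short by 40.

405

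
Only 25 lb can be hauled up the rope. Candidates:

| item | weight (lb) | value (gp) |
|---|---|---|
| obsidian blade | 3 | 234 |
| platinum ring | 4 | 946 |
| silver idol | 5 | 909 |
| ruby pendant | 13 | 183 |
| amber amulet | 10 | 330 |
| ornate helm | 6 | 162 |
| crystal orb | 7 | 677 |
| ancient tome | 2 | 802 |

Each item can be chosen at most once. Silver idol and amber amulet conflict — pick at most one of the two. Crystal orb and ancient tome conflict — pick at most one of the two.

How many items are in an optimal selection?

5

Best achievable value is 3053.
One optimal bundle: obsidian blade + platinum ring + silver idol + ornate helm + ancient tome (20 lb).
All optima have 5 items.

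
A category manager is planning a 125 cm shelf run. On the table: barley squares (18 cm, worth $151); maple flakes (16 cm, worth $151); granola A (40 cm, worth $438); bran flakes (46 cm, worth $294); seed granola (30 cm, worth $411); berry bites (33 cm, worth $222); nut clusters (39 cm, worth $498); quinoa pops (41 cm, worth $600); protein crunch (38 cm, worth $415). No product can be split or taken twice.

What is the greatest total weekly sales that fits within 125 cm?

1577

Filling by ratio: seed granola + nut clusters + quinoa pops for 1509, with 15 cm left unused.
The 39 cm tied up in nut clusters is better spent on maple flakes + protein crunch — total rises to 1577 (125 cm).
No other feasible combination exceeds 1577.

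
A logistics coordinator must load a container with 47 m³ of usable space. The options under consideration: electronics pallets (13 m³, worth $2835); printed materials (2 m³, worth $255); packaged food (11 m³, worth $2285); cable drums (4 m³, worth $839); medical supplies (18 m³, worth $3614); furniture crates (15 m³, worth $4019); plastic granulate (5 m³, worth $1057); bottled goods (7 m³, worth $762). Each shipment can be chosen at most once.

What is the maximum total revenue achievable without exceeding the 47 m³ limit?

10468

Filling by ratio: electronics pallets + printed materials + cable drums + furniture crates + plastic granulate + bottled goods for 9767, with 1 m³ left unused.
But electronics pallets + medical supplies + furniture crates fits in 46 m³ and reaches 10468.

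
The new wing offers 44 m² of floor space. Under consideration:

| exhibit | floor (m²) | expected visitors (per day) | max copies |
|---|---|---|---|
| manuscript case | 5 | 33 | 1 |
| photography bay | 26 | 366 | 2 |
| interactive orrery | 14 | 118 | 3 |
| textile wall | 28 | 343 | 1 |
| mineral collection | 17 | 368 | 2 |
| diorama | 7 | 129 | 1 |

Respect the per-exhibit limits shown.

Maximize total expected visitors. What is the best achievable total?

865

Taking 2×mineral collection + diorama: 41 m² used, 865 in expected visitors.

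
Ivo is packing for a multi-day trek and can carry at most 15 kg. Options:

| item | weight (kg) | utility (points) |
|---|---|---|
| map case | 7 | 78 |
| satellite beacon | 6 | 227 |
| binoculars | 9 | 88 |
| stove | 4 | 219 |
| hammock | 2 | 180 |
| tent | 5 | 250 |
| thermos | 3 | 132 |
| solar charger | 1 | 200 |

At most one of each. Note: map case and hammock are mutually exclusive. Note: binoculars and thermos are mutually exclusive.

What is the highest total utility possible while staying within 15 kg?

The ratio ordering already packs tightly: stove + hammock + tent + thermos + solar charger, 15 kg, 981.
Every other selection either busts 15 kg or breaks a pairing rule or fails to beat 981.

981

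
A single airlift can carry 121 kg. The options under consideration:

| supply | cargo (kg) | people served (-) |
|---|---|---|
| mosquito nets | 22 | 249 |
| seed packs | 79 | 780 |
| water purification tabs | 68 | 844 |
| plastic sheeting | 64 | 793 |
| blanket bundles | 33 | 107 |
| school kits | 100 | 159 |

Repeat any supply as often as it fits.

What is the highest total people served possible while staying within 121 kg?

Ranking by ratio (people served/kg): water purification tabs 12.41, plastic sheeting 12.39, mosquito nets 11.32.
Best packing: 2×mosquito nets + water purification tabs — 112 kg, 1342 total.
That's the maximum — no swap from here does better than 1342.

1342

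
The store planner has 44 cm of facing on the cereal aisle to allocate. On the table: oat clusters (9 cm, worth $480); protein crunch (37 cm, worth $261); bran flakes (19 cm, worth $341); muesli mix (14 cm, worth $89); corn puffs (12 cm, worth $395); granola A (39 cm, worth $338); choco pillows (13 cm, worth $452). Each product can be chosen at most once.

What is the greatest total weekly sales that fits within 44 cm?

Density check — oat clusters 53.33, choco pillows 34.77, corn puffs 32.92, bran flakes 17.95 are the best per cm.
Taking oat clusters + corn puffs + choco pillows: 34 cm used, 1327 in weekly sales.
Every other selection either busts 44 cm or fails to beat 1327.

1327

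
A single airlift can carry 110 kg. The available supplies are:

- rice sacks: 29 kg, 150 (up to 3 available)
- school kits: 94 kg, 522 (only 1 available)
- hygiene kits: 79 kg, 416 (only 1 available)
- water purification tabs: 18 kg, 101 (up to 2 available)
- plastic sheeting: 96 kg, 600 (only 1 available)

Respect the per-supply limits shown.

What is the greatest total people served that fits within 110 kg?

600

Best packing: plastic sheeting — 96 kg, 600 total.
The spare 14 kg is too small for any remaining supply, and no exchange beats 600.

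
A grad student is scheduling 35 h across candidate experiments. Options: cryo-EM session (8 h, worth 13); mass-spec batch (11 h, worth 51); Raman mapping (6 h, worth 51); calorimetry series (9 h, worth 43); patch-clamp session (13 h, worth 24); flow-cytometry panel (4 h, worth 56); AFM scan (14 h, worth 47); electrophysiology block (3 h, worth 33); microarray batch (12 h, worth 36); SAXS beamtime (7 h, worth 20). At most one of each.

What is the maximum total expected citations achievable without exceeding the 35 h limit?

234

Density check — flow-cytometry panel 14.00, electrophysiology block 11.00, Raman mapping 8.50, calorimetry series 4.78 are the best per h.
Mass-spec batch + Raman mapping + calorimetry series + flow-cytometry panel + electrophysiology block uses 33 of the 35 h and totals 234.
Every other selection either busts 35 h or fails to beat 234.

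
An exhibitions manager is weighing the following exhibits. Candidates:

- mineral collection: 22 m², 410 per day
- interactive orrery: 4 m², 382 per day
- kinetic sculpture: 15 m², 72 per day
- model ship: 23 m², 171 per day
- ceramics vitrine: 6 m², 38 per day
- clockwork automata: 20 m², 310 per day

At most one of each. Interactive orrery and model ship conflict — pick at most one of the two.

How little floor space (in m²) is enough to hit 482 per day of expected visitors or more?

Need the lightest bundle worth ≥ 482.
interactive orrery + clockwork automata: 692 expected visitors at 24 m².
Any bundle with less than 24 m² falls short of 482.

24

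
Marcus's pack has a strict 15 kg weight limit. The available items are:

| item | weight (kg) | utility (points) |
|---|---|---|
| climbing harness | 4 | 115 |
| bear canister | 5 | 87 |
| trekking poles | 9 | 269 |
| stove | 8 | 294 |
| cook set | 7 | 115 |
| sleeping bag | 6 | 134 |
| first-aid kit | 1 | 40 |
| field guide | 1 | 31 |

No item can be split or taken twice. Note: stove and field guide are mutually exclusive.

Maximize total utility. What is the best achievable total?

468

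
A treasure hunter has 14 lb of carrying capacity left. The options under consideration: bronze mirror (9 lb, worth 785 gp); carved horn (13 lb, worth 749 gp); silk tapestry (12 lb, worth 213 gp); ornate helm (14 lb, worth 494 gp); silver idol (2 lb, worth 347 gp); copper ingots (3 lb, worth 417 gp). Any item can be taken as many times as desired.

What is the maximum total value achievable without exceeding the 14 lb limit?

2429

Best packing: 7×silver idol — 14 lb, 2429 total.
That's the maximum — no swap from here does better than 2429.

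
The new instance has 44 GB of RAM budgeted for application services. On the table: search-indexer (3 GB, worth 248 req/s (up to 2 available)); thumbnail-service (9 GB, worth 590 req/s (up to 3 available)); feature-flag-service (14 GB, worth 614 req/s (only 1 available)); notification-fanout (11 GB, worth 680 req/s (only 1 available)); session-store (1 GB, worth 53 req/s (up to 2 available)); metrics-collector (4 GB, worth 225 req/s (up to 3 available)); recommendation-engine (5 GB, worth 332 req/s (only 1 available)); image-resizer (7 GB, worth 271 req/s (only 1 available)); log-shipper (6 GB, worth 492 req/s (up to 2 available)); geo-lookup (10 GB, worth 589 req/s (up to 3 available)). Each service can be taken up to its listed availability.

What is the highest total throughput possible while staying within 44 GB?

Filling by ratio: 2×search-indexer + 2×thumbnail-service + 2×session-store + recommendation-engine + 2×log-shipper for 3098, with 1 GB left unused.
Replace thumbnail-service and session-store with notification-fanout: the trade gains 37 net, giving 3135 at 44 GB.
Every other selection either busts 44 GB or exceeds an availability limit or fails to beat 3135.

3135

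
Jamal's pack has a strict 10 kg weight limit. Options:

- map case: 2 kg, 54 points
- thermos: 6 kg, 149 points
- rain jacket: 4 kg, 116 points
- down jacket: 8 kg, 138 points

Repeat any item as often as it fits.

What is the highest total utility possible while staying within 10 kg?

Best packing: map case + 2×rain jacket — 10 kg, 286 total.
No other feasible combination exceeds 286.

286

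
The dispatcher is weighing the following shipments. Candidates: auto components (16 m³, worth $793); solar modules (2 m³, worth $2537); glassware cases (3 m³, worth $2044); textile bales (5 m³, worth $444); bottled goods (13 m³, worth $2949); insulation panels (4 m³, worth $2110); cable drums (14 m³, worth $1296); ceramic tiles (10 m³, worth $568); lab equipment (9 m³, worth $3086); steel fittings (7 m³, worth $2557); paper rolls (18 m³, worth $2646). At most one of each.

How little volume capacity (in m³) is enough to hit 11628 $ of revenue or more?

25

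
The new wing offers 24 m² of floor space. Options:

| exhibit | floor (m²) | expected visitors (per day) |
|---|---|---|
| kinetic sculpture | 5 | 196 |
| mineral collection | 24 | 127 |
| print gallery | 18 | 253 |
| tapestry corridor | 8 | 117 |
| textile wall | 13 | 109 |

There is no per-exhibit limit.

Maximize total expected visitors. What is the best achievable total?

Ranking by ratio (expected visitors/m²): kinetic sculpture 39.20, tapestry corridor 14.62, print gallery 14.06.
4×kinetic sculpture uses 20 of the 24 m² and totals 784.
That's the maximum — no swap from here does better than 784.

784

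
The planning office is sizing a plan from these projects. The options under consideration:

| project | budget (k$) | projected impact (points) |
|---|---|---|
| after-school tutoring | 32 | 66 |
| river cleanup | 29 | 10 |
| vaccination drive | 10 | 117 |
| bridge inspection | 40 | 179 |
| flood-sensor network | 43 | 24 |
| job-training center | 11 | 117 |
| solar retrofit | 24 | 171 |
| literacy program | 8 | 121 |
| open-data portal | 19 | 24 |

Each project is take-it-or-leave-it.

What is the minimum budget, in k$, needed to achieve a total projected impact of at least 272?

29

Need the lightest bundle worth ≥ 272.
vaccination drive + job-training center + literacy program reaches 355 using 29 k$.
No combination under 29 k$ hits 272.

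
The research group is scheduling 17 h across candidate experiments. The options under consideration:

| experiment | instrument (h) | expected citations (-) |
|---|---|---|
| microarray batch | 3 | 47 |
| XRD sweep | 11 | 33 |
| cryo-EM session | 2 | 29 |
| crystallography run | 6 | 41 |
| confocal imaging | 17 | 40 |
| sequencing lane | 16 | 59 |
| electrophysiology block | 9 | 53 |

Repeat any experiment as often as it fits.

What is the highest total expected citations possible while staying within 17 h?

By expected citations per h: microarray batch 15.67, cryo-EM session 14.50, crystallography run 6.83, electrophysiology block 5.89 lead.
Best packing: 5×microarray batch + cryo-EM session — 17 h, 264 total.
No other feasible combination exceeds 264.

264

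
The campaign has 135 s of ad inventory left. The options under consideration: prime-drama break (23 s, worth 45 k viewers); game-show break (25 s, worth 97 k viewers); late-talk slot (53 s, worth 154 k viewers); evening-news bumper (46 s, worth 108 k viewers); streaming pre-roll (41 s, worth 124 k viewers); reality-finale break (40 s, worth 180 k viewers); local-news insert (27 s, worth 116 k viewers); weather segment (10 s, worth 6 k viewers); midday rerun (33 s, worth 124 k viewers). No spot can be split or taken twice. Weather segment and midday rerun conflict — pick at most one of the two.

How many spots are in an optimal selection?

4

Best achievable expected reach is 517.
game-show break + streaming pre-roll + reality-finale break + local-news insert hits 517 at 133 s.
Any selection reaching 517 contains exactly 4 spots.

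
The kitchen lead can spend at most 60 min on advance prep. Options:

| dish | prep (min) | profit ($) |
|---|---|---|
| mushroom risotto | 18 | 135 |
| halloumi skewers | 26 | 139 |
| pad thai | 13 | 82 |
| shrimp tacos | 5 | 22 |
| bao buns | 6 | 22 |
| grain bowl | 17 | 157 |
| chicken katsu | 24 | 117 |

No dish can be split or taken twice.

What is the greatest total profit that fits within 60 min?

The ratio ordering already packs tightly: mushroom risotto + pad thai + shrimp tacos + bao buns + grain bowl, 59 min, 418.
The closest alternative, mushroom risotto + grain bowl + chicken katsu, reaches only 409.

418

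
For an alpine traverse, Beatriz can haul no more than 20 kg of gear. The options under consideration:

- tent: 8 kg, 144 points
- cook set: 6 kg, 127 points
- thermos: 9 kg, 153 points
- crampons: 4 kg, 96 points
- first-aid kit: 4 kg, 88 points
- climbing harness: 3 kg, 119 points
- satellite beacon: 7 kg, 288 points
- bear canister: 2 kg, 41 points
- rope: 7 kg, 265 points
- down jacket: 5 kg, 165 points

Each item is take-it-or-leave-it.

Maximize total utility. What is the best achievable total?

718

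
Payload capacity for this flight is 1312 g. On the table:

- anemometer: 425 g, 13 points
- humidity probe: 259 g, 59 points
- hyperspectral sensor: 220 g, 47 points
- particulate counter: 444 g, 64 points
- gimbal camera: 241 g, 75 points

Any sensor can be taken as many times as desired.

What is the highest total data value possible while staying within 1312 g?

375

By data value per g: gimbal camera 0.31, humidity probe 0.23, hyperspectral sensor 0.21 lead.
The ratio ordering already packs tightly: 5×gimbal camera, 1205 g, 375.
Every other selection either busts 1312 g or fails to beat 375.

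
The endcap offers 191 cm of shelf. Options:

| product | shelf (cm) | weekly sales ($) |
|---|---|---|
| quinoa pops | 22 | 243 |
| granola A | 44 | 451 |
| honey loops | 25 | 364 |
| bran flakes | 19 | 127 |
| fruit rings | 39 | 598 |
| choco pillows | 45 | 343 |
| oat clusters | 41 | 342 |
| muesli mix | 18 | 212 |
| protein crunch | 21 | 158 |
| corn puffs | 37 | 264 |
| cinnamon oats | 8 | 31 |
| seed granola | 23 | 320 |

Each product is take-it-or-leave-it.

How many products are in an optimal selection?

7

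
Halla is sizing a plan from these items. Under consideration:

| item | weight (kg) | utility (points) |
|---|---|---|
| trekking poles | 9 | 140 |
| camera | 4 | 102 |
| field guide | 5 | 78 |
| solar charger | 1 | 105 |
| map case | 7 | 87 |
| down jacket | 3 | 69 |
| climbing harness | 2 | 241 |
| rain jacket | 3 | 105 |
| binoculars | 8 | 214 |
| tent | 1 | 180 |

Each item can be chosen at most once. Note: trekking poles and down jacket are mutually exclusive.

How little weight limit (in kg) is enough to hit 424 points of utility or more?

Need the lightest bundle worth ≥ 424.
solar charger + climbing harness + tent: 526 utility at 4 kg.
Any bundle with less than 4 kg falls short of 424.

4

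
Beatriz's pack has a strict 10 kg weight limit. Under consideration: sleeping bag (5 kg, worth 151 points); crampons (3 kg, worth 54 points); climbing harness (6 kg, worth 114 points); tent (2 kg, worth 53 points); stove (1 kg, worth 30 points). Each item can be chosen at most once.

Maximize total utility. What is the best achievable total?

258

Filling by ratio: sleeping bag + tent + stove for 234, with 2 kg left unused.
Replace stove with crampons: the trade gains 24 net, giving 258 at 10 kg.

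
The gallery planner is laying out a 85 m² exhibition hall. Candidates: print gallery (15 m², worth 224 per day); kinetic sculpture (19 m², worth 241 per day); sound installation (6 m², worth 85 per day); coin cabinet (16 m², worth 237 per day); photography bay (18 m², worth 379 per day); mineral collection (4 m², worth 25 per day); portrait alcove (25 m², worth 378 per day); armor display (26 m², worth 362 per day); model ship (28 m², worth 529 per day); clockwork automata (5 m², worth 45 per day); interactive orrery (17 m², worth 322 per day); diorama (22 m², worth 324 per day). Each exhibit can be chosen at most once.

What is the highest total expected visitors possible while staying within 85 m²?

1554

The ratio heuristic lands on print gallery + sound installation + photography bay + model ship + interactive orrery (1539) but leaves 1 m² idle.
Dropping print gallery and sound installation frees 21 m²; slotting in diorama (22 m²) lifts the total to 1554 at 85 m².
Runner-up sound installation + coin cabinet + photography bay + model ship + interactive orrery tops out at 1552.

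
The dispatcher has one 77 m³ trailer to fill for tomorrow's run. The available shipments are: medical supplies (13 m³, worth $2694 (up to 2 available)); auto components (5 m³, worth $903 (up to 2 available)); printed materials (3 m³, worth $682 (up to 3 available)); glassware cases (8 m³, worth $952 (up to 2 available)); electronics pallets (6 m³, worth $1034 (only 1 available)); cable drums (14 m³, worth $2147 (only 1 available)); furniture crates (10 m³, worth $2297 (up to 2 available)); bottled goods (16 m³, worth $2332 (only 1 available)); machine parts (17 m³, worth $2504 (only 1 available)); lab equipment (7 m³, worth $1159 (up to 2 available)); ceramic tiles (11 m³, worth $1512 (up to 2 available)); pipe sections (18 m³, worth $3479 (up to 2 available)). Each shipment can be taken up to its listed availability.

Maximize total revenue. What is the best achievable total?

15984

Greedy by ratio would take 2×medical supplies + 3×printed materials + 2×furniture crates + pipe sections: 73 m³ used, total 15507.
Dropping printed materials frees 3 m³; slotting in lab equipment (7 m³) lifts the total to 15984 at 77 m³.
No other feasible combination exceeds 15984.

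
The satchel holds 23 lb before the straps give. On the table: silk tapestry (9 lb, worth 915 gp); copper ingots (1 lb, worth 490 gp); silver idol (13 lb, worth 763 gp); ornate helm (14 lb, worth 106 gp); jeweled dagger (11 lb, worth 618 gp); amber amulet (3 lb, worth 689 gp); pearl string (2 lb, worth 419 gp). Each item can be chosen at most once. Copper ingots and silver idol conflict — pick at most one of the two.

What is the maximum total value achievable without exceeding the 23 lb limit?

2513

By value per lb: copper ingots 490.00, amber amulet 229.67, pearl string 209.50, silk tapestry 101.67 lead.
Best packing: silk tapestry + copper ingots + amber amulet + pearl string — 15 lb, 2513 total.
The closest alternative, silk tapestry + copper ingots + jeweled dagger + pearl string, reaches only 2442.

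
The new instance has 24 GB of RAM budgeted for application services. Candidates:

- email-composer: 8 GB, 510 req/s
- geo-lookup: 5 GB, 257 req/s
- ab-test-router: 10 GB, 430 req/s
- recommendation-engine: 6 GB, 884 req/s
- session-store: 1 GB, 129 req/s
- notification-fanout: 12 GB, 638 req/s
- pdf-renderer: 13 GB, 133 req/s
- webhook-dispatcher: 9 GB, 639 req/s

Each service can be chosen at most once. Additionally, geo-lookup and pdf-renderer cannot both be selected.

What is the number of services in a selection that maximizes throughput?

4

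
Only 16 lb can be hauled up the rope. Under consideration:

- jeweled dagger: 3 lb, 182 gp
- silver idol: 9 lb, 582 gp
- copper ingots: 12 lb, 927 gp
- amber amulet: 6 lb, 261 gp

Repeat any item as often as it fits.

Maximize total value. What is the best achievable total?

1109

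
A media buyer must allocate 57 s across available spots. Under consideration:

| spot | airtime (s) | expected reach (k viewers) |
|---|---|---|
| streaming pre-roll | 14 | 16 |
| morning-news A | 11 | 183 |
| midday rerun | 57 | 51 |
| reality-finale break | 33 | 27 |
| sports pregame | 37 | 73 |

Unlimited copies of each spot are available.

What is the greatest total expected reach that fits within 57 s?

915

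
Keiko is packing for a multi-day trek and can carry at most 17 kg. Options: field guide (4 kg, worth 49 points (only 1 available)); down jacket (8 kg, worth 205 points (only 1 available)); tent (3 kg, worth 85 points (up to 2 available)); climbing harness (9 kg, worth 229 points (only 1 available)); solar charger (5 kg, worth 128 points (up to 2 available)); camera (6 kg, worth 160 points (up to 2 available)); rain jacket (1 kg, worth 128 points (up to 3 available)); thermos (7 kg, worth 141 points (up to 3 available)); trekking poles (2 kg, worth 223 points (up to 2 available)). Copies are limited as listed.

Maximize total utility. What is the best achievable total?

1086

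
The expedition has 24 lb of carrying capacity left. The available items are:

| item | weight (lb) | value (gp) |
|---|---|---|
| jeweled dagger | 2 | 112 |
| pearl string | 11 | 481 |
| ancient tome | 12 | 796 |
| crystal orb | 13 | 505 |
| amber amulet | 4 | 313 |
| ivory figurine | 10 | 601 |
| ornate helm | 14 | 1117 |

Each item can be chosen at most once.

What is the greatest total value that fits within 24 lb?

1718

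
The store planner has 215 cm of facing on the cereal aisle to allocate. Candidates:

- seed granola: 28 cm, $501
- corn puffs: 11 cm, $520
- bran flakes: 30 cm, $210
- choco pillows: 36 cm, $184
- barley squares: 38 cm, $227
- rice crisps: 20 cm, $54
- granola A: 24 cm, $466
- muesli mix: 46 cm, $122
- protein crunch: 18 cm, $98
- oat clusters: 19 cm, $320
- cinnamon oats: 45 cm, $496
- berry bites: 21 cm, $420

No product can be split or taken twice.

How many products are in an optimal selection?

The maximum weekly sales within 215 cm is 3117.
seed granola + corn puffs + bran flakes + choco pillows + granola A + oat clusters + cinnamon oats + berry bites hits 3117 at 214 cm.
All optima have 8 products.

8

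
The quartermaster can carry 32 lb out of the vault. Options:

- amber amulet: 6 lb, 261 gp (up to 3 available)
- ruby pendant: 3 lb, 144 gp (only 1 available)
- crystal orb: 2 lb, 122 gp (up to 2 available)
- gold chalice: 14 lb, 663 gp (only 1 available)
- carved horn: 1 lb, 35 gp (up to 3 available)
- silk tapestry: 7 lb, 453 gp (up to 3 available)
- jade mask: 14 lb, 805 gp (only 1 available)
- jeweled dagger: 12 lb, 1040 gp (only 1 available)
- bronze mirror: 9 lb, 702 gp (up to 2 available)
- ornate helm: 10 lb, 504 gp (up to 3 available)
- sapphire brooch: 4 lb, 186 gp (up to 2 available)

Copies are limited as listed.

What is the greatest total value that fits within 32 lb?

Best packing: crystal orb + jeweled dagger + 2×bronze mirror — 32 lb, 2566 total.
That's the maximum — no swap from here does better than 2566.

2566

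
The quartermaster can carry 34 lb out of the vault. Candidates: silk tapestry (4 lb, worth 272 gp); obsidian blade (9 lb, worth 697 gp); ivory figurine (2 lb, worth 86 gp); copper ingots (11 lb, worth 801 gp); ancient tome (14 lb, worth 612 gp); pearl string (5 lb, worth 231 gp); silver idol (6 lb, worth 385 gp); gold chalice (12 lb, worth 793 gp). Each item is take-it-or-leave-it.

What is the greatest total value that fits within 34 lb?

A density-first pass picks silk tapestry + obsidian blade + ivory figurine + copper ingots + silver idol — 2241 at 32 lb.
Replace silk tapestry and silver idol with gold chalice: the trade gains 136 net, giving 2377 at 34 lb.
Runner-up obsidian blade + copper ingots + gold chalice tops out at 2291.

2377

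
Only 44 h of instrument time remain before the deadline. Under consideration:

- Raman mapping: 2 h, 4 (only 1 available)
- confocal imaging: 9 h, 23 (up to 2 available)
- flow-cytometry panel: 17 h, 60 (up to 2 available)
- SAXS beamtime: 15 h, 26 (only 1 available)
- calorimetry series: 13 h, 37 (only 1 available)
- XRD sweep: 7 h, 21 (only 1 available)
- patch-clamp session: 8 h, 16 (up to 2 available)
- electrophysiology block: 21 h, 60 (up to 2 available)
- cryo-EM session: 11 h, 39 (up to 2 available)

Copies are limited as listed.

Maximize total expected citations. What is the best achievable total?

Density check — cryo-EM session 3.55, flow-cytometry panel 3.53, XRD sweep 3.00, electrophysiology block 2.86 are the best per h.
Taking the top-ratio experiments first gives Raman mapping + flow-cytometry panel + 2×cryo-EM session for 142 (41 h).
Dropping 2×cryo-EM session frees 22 h; slotting in flow-cytometry panel + XRD sweep (24 h) lifts the total to 145 at 43 h.

145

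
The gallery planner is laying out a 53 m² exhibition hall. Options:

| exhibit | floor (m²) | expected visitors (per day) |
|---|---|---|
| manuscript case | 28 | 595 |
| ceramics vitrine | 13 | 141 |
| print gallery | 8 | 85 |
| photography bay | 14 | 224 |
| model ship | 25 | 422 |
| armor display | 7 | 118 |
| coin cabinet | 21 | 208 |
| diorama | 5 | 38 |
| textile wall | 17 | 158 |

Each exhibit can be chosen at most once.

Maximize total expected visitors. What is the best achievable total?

1017

Taking manuscript case + model ship: 53 m² used, 1017 in expected visitors.
The closest alternative, manuscript case + photography bay + armor display, reaches only 937.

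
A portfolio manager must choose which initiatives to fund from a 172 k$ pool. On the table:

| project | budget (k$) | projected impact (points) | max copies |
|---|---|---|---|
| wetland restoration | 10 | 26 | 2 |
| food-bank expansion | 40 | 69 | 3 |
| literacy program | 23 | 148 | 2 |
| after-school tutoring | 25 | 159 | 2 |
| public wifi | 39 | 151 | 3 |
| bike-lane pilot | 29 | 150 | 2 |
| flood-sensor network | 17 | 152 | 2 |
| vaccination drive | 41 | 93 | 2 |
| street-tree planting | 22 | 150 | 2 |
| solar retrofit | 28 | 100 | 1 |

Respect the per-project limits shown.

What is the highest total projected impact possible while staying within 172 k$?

Density check — flood-sensor network 8.94, street-tree planting 6.82, literacy program 6.43, after-school tutoring 6.36 are the best per k$.
Greedy by ratio would take 2×wetland restoration + 2×literacy program + after-school tutoring + 2×flood-sensor network + 2×street-tree planting: 169 k$ used, total 1111.
Dropping literacy program frees 23 k$; slotting in after-school tutoring (25 k$) lifts the total to 1122 at 171 k$.
No other feasible combination exceeds 1122.

1122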